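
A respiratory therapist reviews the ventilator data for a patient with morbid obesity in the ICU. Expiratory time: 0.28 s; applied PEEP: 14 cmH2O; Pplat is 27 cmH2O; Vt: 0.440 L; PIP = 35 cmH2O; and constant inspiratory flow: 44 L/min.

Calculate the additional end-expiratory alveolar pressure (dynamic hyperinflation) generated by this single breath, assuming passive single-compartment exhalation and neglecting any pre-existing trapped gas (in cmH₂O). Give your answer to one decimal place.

6.1

Flow: 44 L/min ÷ 60 = 0.7333 L/s.
R = (PIP − Pplat)/V̇ = (35 − 27) / 0.7333 = 8.0/0.7333 = 10.91 cmH2O·s/L.
C = Vt/(Pplat − PEEP) = 440.0 / (27 − 14) = 440.0/13.0 = 33.846 mL/cmH2O.
τ = R × C = 10.91 × 0.03385 L/cmH2O = 0.3693 s.
Fraction remaining = e^(−Te/τ) = e^(−0.28/0.3693) = 0.4685; trapped volume = 440.0 × 0.4685 = 206.14 mL.
Additional alveolar pressure from trapping ≈ V_trapped / C = 206.14 / 33.846 = 6.091 cmH2O.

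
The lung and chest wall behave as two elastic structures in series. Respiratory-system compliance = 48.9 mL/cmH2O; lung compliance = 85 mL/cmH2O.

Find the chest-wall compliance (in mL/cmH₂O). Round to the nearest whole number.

115

1/Ccw = 1/Crs − 1/CL.
1/Ccw = 1/48.9 − 1/85 = 0.008685.
Ccw = 115.14 mL/cmH2O.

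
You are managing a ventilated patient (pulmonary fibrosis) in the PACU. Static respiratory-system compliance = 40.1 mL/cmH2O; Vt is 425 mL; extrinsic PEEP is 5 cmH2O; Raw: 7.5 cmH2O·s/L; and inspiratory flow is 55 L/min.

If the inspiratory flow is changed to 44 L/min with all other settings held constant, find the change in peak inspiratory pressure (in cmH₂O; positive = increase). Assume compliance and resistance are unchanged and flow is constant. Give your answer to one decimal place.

Flow: 55 L/min ÷ 60 = 0.9167 L/s.
New flow: 44 L/min ÷ 60 = 0.7333 L/s.
PIP = Vt/C + R·V̇ + PEEP (constant-flow equation of motion).
Only the resistive term changes: ΔPIP = R × ΔV̇ = 7.5 × (0.7333 − 0.9167) = 7.5 × -0.1834 = -1.376 cmH2O.

-1.4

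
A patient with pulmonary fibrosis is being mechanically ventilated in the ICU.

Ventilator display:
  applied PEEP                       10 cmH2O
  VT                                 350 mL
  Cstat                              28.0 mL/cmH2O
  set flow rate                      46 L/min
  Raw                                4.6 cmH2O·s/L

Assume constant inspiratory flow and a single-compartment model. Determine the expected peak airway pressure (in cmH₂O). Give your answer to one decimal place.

Flow: 46 L/min ÷ 60 = 0.7667 L/s.
Equation of motion (constant flow): PIP = Vt/C + R·V̇ + PEEP.
PIP = 350/28.0 + 4.6×0.7667 + 10 = 12.5 + 3.527 + 10 = 26.027 cmH2O.

26.0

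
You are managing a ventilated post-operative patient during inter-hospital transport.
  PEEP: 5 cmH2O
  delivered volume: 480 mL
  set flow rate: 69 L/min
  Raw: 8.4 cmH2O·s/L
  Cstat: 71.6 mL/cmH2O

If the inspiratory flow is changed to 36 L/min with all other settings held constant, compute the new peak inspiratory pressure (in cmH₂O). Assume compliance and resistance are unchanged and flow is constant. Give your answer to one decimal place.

Flow: 69 L/min ÷ 60 = 1.15 L/s.
New flow: 36 L/min ÷ 60 = 0.6 L/s.
PIP = Vt/C + R·V̇ + PEEP (constant-flow equation of motion).
Only the resistive term changes: ΔPIP = R × ΔV̇ = 8.4 × (0.6 − 1.15) = 8.4 × -0.55 = -4.62 cmH2O.
Original PIP = 480/71.6 + 8.4×1.15 + 5 = 21.364 cmH2O; new PIP = 21.364 + (-4.62) = 16.744 cmH2O.

16.7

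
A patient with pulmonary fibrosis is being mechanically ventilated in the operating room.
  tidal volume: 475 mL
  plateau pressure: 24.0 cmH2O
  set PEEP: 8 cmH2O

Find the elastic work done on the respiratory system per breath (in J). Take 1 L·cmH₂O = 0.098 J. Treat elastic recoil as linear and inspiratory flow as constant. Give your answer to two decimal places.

0.37

Elastic work ≈ ½ × (Pplat − PEEP) × Vt = 0.5 × (24.0 − 8) × 0.475 L = 0.5 × 16.0 × 0.475 = 3.8 L·cmH2O.
× 0.098 J/(L·cmH2O) → 0.3724 J.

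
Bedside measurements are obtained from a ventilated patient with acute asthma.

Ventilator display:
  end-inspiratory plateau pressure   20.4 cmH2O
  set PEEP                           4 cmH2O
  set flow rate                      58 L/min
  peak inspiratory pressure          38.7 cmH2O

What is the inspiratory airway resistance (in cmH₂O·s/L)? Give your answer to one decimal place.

18.9

Flow: 58 L/min ÷ 60 = 0.9667 L/s.
Raw = (PIP − Pplat) / flow = (38.7 − 20.4) / 0.9667 = 18.3 / 0.9667 = 18.93 cmH2O·s/L.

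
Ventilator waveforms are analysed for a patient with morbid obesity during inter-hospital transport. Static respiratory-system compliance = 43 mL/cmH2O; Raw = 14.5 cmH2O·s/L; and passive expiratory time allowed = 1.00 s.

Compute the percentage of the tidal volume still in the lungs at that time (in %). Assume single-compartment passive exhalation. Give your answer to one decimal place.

20.1

τ = R × C = 14.5 × 43 mL/cmH2O = 14.5 × 0.043 L/cmH2O = 0.6235 s.
Passive exhalation: V(t)/V₀ = e^(−t/τ) = e^(−1.00/0.6235) = 0.2011.
Fraction remaining = 0.2011 → 20.11%.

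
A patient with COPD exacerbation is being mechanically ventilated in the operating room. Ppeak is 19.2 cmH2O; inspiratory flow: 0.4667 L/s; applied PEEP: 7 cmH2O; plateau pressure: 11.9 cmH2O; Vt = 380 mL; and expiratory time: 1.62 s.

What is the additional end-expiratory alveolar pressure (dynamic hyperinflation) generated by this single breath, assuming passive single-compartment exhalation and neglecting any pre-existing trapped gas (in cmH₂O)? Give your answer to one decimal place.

1.3

R = (PIP − Pplat)/V̇ = (19.2 − 11.9) / 0.4667 = 7.3/0.4667 = 15.642 cmH2O·s/L.
C = Vt/(Pplat − PEEP) = 380.0 / (11.9 − 7) = 380.0/4.9 = 77.551 mL/cmH2O.
τ = R × C = 15.642 × 0.07755 L/cmH2O = 1.213 s.
Fraction remaining = e^(−Te/τ) = e^(−1.62/1.213) = 0.263; trapped volume = 380.0 × 0.263 = 99.94 mL.
Additional alveolar pressure from trapping ≈ V_trapped / C = 99.94 / 77.551 = 1.289 cmH2O.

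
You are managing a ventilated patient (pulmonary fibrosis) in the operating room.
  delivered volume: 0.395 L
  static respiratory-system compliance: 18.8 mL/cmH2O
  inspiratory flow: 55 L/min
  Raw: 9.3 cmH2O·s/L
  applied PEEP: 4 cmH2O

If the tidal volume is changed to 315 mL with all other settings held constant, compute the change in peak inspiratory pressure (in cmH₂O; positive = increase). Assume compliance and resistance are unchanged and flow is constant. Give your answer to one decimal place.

-4.3

PIP = Vt/C + R·V̇ + PEEP (constant-flow equation of motion).
Only the elastic term changes: ΔPIP = ΔVt / C = (315 − 395) / 18.8 = -4.255 cmH2O.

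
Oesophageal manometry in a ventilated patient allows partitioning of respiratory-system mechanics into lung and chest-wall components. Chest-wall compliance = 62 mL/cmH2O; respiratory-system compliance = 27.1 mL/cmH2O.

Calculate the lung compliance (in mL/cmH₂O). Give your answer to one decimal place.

1/CL = 1/Crs − 1/Ccw.
1/CL = 1/27.1 − 1/62 = 0.02077.
CL = 48.146 mL/cmH2O.

48.1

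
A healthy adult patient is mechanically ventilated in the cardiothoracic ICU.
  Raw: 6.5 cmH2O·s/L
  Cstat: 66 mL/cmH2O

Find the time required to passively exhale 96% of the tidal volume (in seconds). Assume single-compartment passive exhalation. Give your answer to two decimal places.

τ = R × C = 6.5 × 66 mL/cmH2O = 6.5 × 0.066 L/cmH2O = 0.429 s.
Exhaled fraction f = 1 − e^(−t/τ) → t = −τ·ln(1 − f) = −0.429·ln(0.04) = 1.381 s.

1.38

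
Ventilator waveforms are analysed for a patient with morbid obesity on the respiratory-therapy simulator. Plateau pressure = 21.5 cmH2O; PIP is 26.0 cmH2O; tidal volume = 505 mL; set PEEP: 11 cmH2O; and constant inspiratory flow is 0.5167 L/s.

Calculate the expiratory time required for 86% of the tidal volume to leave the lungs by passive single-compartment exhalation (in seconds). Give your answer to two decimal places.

0.82

R = (PIP − Pplat)/V̇ = (26.0 − 21.5) / 0.5167 = 4.5/0.5167 = 8.709 cmH2O·s/L.
C = Vt/(Pplat − PEEP) = 505.0 / (21.5 − 11) = 505.0/10.5 = 48.095 mL/cmH2O.
τ = R × C = 8.709 × 0.0481 L/cmH2O = 0.4189 s.
t = −τ·ln(1 − 0.86) = −0.4189·ln(0.14) = 0.8236 s.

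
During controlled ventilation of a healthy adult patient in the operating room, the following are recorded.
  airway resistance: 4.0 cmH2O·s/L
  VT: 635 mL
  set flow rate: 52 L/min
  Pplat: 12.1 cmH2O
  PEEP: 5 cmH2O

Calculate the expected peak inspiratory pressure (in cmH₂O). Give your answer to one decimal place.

Flow: 52 L/min ÷ 60 = 0.8667 L/s.
PIP = Pplat + Raw × flow = 12.1 + 4.0 × 0.8667 = 12.1 + 3.467 = 15.567 cmH2O.

15.6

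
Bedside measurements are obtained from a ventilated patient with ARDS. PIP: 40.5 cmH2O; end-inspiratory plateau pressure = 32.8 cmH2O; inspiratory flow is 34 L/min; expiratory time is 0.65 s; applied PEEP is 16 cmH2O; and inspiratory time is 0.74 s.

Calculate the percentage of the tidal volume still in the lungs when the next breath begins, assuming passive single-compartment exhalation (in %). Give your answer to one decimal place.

14.7

Flow: 34 L/min ÷ 60 = 0.5667 L/s.
Vt = flow × Ti = 0.5667 L/s × 0.74 s × 1000 mL/L = 419.36 mL.
R = (PIP − Pplat)/V̇ = (40.5 − 32.8) / 0.5667 = 7.7/0.5667 = 13.587 cmH2O·s/L.
C = Vt/(Pplat − PEEP) = 419.36 / (32.8 − 16) = 419.36/16.8 = 24.962 mL/cmH2O.
τ = R × C = 13.587 × 0.02496 L/cmH2O = 0.3391 s.
Fraction remaining at end-expiration = e^(−Te/τ) = e^(−0.65/0.3391) = 0.1471 → 14.71%.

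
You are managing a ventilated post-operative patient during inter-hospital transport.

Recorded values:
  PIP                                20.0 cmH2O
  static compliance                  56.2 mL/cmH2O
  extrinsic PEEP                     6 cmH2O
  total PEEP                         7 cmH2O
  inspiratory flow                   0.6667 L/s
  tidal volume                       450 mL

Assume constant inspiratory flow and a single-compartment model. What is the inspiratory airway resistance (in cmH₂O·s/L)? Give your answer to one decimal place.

Total PEEP = 7 cmH2O (set 6 + intrinsic 1); this is the baseline alveolar pressure.
Equation of motion (constant flow): PIP = Vt/C + R·V̇ + PEEP.
R·V̇ = PIP − Vt/C − PEEP = 20.0 − 450/56.2 − 7 = 20.0 − 8.007 − 7 = 4.993 cmH2O.
R = 4.993 / 0.6667 = 7.489 cmH2O·s/L.

7.5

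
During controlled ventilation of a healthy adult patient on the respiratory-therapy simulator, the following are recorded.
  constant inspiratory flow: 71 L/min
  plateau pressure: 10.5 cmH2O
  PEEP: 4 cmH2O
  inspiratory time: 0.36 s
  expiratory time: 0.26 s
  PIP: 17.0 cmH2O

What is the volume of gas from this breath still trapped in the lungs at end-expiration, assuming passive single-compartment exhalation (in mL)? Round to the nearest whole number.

Flow: 71 L/min ÷ 60 = 1.1833 L/s.
Vt = flow × Ti = 1.1833 L/s × 0.36 s × 1000 mL/L = 425.99 mL.
R = (PIP − Pplat)/V̇ = (17.0 − 10.5) / 1.1833 = 6.5/1.1833 = 5.493 cmH2O·s/L.
C = Vt/(Pplat − PEEP) = 425.99 / (10.5 − 4) = 425.99/6.5 = 65.537 mL/cmH2O.
τ = R × C = 5.493 × 0.06554 L/cmH2O = 0.36 s.
Fraction remaining = e^(−Te/τ) = e^(−0.26/0.36) = 0.4857.
Trapped volume = 425.99 × 0.4857 = 206.9 mL.

207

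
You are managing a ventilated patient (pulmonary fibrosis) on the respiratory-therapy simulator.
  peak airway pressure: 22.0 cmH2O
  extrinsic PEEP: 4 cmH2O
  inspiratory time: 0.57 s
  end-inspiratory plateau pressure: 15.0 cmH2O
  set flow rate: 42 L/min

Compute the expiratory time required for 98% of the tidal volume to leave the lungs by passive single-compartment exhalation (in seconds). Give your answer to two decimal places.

1.42

Flow: 42 L/min ÷ 60 = 0.7 L/s.
Vt = flow × Ti = 0.7 L/s × 0.57 s × 1000 mL/L = 399.0 mL.
R = (PIP − Pplat)/V̇ = (22.0 − 15.0) / 0.7 = 7.0/0.7 = 10.0 cmH2O·s/L.
C = Vt/(Pplat − PEEP) = 399.0 / (15.0 − 4) = 399.0/11.0 = 36.273 mL/cmH2O.
τ = R × C = 10.0 × 0.03627 L/cmH2O = 0.3627 s.
t = −τ·ln(1 − 0.98) = −0.3627·ln(0.02) = 1.419 s.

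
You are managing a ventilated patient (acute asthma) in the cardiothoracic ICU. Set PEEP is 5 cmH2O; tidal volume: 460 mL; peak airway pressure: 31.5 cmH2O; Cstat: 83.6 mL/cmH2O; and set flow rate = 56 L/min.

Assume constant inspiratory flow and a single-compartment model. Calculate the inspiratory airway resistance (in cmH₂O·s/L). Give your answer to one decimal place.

Flow: 56 L/min ÷ 60 = 0.9333 L/s.
Equation of motion (constant flow): PIP = Vt/C + R·V̇ + PEEP.
R·V̇ = PIP − Vt/C − PEEP = 31.5 − 460/83.6 − 5 = 31.5 − 5.502 − 5 = 20.998 cmH2O.
R = 20.998 / 0.9333 = 22.499 cmH2O·s/L.

22.5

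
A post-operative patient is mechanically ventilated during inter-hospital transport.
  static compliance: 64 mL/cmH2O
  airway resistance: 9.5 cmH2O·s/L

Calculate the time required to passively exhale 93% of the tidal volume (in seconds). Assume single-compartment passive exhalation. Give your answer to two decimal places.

1.62

τ = R × C = 9.5 × 64 mL/cmH2O = 9.5 × 0.064 L/cmH2O = 0.608 s.
Exhaled fraction f = 1 − e^(−t/τ) → t = −τ·ln(1 − f) = −0.608·ln(0.07) = 1.617 s.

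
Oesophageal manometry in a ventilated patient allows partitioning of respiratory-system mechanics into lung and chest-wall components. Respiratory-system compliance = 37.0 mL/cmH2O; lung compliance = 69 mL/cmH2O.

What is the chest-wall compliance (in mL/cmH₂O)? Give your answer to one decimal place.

79.8

1/Ccw = 1/Crs − 1/CL.
1/Ccw = 1/37.0 − 1/69 = 0.01253.
Ccw = 79.808 mL/cmH2O.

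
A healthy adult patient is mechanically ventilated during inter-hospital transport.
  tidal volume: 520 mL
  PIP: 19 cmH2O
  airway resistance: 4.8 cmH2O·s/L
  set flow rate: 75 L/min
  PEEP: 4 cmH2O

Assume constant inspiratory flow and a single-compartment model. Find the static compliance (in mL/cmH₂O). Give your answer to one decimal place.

Flow: 75 L/min ÷ 60 = 1.25 L/s.
Equation of motion (constant flow): PIP = Vt/C + R·V̇ + PEEP.
Vt/C = PIP − R·V̇ − PEEP = 19 − 4.8×1.25 − 4 = 19 − 6.0 − 4 = 9.0 cmH2O.
C = Vt / 9.0 = 520 / 9.0 = 57.778 mL/cmH2O.

57.8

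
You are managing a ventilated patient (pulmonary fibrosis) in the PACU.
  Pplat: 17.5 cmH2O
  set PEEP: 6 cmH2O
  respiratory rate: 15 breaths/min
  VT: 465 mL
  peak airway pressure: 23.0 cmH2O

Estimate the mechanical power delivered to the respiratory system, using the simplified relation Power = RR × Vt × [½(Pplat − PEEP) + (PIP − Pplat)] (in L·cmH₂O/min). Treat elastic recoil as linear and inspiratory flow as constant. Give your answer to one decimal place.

Per-breath work = Vt × [½(Pplat−PEEP) + (PIP−Pplat)] = 0.465 × [0.5×11.5 + 5.5] = 0.465 × 11.25 = 5.231 L·cmH2O.
Power = 15 × 5.231 = 78.465 L·cmH2O/min.

78.5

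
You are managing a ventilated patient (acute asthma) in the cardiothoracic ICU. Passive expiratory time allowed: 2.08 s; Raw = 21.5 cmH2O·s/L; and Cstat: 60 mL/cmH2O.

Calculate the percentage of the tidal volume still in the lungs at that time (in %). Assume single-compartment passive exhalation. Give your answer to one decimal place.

19.9

τ = R × C = 21.5 × 60 mL/cmH2O = 21.5 × 0.060 L/cmH2O = 1.29 s.
Passive exhalation: V(t)/V₀ = e^(−t/τ) = e^(−2.08/1.29) = 0.1994.
Fraction remaining = 0.1994 → 19.94%.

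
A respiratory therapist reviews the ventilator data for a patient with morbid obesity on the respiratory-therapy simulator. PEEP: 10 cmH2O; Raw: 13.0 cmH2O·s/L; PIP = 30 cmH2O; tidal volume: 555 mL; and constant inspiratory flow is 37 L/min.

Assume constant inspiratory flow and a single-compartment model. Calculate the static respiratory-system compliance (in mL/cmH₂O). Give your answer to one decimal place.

46.3

Flow: 37 L/min ÷ 60 = 0.6167 L/s.
Equation of motion (constant flow): PIP = Vt/C + R·V̇ + PEEP.
Vt/C = PIP − R·V̇ − PEEP = 30 − 13.0×0.6167 − 10 = 30 − 8.017 − 10 = 11.983 cmH2O.
C = Vt / 11.983 = 555 / 11.983 = 46.316 mL/cmH2O.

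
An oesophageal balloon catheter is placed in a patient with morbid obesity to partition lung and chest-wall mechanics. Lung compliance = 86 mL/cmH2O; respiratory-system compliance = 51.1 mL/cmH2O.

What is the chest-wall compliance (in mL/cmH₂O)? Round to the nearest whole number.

1/Ccw = 1/Crs − 1/CL.
1/Ccw = 1/51.1 − 1/86 = 0.007942.
Ccw = 125.91 mL/cmH2O.

126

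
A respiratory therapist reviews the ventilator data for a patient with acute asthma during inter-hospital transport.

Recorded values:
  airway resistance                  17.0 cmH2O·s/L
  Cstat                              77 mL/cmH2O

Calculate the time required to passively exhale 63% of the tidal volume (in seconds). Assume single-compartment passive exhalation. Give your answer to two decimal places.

τ = R × C = 17.0 × 77 mL/cmH2O = 17.0 × 0.077 L/cmH2O = 1.309 s.
Exhaled fraction f = 1 − e^(−t/τ) → t = −τ·ln(1 − f) = −1.309·ln(0.37) = 1.301 s.

1.30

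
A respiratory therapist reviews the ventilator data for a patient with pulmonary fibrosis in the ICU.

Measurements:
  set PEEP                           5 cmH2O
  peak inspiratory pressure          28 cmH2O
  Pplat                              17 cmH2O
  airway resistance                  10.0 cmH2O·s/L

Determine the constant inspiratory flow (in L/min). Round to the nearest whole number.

66

flow = (PIP − Pplat) / Raw = (28 − 17) / 10.0 = 1.1 L/s × 60 = 66.0 L/min.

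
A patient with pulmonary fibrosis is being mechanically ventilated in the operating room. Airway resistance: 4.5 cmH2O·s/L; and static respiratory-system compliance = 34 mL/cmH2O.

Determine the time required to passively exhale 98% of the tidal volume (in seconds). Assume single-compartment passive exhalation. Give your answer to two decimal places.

τ = R × C = 4.5 × 34 mL/cmH2O = 4.5 × 0.034 L/cmH2O = 0.153 s.
Exhaled fraction f = 1 − e^(−t/τ) → t = −τ·ln(1 − f) = −0.153·ln(0.02) = 0.5985 s.

0.60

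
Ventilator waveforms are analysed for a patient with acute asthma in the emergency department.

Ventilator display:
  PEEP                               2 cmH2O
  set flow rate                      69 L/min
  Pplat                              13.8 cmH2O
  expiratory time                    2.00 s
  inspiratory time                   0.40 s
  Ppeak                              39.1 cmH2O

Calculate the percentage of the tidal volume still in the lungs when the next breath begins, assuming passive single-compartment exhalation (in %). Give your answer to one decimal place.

Flow: 69 L/min ÷ 60 = 1.15 L/s.
Vt = flow × Ti = 1.15 L/s × 0.40 s × 1000 mL/L = 460.0 mL.
R = (PIP − Pplat)/V̇ = (39.1 − 13.8) / 1.15 = 25.3/1.15 = 22.0 cmH2O·s/L.
C = Vt/(Pplat − PEEP) = 460.0 / (13.8 − 2) = 460.0/11.8 = 38.983 mL/cmH2O.
τ = R × C = 22.0 × 0.03898 L/cmH2O = 0.8576 s.
Fraction remaining at end-expiration = e^(−Te/τ) = e^(−2.00/0.8576) = 0.09709 → 9.709%.

9.7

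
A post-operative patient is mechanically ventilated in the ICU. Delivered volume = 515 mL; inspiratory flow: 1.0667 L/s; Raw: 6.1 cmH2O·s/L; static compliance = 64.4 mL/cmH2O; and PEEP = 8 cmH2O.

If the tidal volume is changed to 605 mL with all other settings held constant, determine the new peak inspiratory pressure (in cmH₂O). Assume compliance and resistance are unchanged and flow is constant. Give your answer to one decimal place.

23.9

PIP = Vt/C + R·V̇ + PEEP (constant-flow equation of motion).
Only the elastic term changes: ΔPIP = ΔVt / C = (605 − 515) / 64.4 = 1.398 cmH2O.
Original PIP = 515/64.4 + 6.1×1.0667 + 8 = 22.504 cmH2O; new PIP = 22.504 + (1.398) = 23.902 cmH2O.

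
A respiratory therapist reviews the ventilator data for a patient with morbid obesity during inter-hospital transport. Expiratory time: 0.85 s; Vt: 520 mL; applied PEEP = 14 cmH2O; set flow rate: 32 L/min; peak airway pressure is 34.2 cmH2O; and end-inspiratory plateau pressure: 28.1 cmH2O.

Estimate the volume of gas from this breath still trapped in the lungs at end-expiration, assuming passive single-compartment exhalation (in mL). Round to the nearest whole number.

Flow: 32 L/min ÷ 60 = 0.5333 L/s.
R = (PIP − Pplat)/V̇ = (34.2 − 28.1) / 0.5333 = 6.1/0.5333 = 11.438 cmH2O·s/L.
C = Vt/(Pplat − PEEP) = 520.0 / (28.1 − 14) = 520.0/14.1 = 36.879 mL/cmH2O.
τ = R × C = 11.438 × 0.03688 L/cmH2O = 0.4218 s.
Fraction remaining = e^(−Te/τ) = e^(−0.85/0.4218) = 0.1333.
Trapped volume = 520.0 × 0.1333 = 69.316 mL.

69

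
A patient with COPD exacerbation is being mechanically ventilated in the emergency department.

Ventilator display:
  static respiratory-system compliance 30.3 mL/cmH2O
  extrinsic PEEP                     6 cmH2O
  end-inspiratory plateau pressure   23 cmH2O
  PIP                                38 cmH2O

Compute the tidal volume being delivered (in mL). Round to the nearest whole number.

515

Vt = Cstat × (Pplat − PEEP) = 30.3 × (23 − 6) = 30.3 × 17.0 = 515.1 mL.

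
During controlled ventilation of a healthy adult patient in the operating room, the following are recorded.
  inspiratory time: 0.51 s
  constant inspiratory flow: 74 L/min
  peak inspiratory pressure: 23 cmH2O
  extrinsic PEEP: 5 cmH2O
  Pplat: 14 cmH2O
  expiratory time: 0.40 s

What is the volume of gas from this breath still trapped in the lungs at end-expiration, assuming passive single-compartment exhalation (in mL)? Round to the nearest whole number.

Flow: 74 L/min ÷ 60 = 1.2333 L/s.
Vt = flow × Ti = 1.2333 L/s × 0.51 s × 1000 mL/L = 628.98 mL.
R = (PIP − Pplat)/V̇ = (23 − 14) / 1.2333 = 9.0/1.2333 = 7.297 cmH2O·s/L.
C = Vt/(Pplat − PEEP) = 628.98 / (14 − 5) = 628.98/9.0 = 69.887 mL/cmH2O.
τ = R × C = 7.297 × 0.06989 L/cmH2O = 0.51 s.
Fraction remaining = e^(−Te/τ) = e^(−0.40/0.51) = 0.4564.
Trapped volume = 628.98 × 0.4564 = 287.07 mL.

287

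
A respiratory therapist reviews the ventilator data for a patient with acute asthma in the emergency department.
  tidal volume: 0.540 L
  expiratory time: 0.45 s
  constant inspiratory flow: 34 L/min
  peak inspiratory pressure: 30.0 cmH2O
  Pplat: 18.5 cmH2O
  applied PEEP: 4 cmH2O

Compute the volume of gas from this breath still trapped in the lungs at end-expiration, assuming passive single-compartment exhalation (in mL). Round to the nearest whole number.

Flow: 34 L/min ÷ 60 = 0.5667 L/s.
R = (PIP − Pplat)/V̇ = (30.0 − 18.5) / 0.5667 = 11.5/0.5667 = 20.293 cmH2O·s/L.
C = Vt/(Pplat − PEEP) = 540.0 / (18.5 − 4) = 540.0/14.5 = 37.241 mL/cmH2O.
τ = R × C = 20.293 × 0.03724 L/cmH2O = 0.7557 s.
Fraction remaining = e^(−Te/τ) = e^(−0.45/0.7557) = 0.5513.
Trapped volume = 540.0 × 0.5513 = 297.7 mL.

298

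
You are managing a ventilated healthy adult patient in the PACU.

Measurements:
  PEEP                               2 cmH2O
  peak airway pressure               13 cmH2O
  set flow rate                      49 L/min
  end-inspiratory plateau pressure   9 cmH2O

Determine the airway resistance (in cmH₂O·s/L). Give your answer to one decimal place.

4.9

Flow: 49 L/min ÷ 60 = 0.8167 L/s.
Raw = (PIP − Pplat) / flow = (13 − 9) / 0.8167 = 4.0 / 0.8167 = 4.898 cmH2O·s/L.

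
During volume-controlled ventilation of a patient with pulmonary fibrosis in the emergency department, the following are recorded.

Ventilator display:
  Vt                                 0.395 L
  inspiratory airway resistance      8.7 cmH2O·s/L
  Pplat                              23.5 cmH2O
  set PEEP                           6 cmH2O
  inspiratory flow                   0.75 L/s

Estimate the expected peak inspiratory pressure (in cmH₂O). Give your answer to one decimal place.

30.0

PIP = Pplat + Raw × flow = 23.5 + 8.7 × 0.75 = 23.5 + 6.525 = 30.025 cmH2O.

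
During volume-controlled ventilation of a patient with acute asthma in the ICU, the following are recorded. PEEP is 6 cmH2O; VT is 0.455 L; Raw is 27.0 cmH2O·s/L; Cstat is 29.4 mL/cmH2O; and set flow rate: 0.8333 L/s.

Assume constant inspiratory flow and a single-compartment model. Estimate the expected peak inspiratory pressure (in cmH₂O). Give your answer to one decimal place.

44.0

Equation of motion (constant flow): PIP = Vt/C + R·V̇ + PEEP.
PIP = 455/29.4 + 27.0×0.8333 + 6 = 15.476 + 22.499 + 6 = 43.975 cmH2O.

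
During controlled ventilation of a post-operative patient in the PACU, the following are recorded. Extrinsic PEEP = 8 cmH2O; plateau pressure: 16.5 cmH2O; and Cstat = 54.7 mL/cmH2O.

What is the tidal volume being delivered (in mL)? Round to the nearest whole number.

465

Vt = Cstat × (Pplat − PEEP) = 54.7 × (16.5 − 8) = 54.7 × 8.5 = 464.95 mL.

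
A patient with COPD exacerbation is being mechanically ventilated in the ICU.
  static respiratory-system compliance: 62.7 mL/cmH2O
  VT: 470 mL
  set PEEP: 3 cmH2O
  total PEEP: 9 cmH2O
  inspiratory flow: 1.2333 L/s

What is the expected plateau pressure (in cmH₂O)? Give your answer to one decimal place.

End-expiratory occlusion gives total PEEP = 9 cmH2O (intrinsic PEEP = 9 − 3 = 6). Use total PEEP for the elastic gradient.
Pplat = PEEPtotal + Vt / Cstat = 9 + 470 / 62.7 = 9 + 7.496 = 16.496 cmH2O.

16.5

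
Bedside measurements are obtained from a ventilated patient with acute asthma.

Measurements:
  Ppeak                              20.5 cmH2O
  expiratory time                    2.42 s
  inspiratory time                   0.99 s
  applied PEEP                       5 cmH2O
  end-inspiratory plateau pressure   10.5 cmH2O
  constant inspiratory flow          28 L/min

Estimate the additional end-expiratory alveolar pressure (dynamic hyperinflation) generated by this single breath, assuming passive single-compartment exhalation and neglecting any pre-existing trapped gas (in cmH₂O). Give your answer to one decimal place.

1.4

Flow: 28 L/min ÷ 60 = 0.4667 L/s.
Vt = flow × Ti = 0.4667 L/s × 0.99 s × 1000 mL/L = 462.03 mL.
R = (PIP − Pplat)/V̇ = (20.5 − 10.5) / 0.4667 = 10.0/0.4667 = 21.427 cmH2O·s/L.
C = Vt/(Pplat − PEEP) = 462.03 / (10.5 − 5) = 462.03/5.5 = 84.005 mL/cmH2O.
τ = R × C = 21.427 × 0.08401 L/cmH2O = 1.8 s.
Fraction remaining = e^(−Te/τ) = e^(−2.42/1.8) = 0.2607; trapped volume = 462.03 × 0.2607 = 120.45 mL.
Additional alveolar pressure from trapping ≈ V_trapped / C = 120.45 / 84.005 = 1.434 cmH2O.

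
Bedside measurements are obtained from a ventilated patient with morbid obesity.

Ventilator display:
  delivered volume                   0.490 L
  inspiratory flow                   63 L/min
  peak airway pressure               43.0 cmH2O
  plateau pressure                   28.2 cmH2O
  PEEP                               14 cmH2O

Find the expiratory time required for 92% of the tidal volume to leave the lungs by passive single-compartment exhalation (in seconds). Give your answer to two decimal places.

1.23

Flow: 63 L/min ÷ 60 = 1.05 L/s.
R = (PIP − Pplat)/V̇ = (43.0 − 28.2) / 1.05 = 14.8/1.05 = 14.095 cmH2O·s/L.
C = Vt/(Pplat − PEEP) = 490.0 / (28.2 − 14) = 490.0/14.2 = 34.507 mL/cmH2O.
τ = R × C = 14.095 × 0.03451 L/cmH2O = 0.4864 s.
t = −τ·ln(1 − 0.92) = −0.4864·ln(0.08) = 1.229 s.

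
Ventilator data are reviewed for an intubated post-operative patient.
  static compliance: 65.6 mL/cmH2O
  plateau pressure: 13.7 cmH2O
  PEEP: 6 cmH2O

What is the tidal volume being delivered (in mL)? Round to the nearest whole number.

Vt = Cstat × (Pplat − PEEP) = 65.6 × (13.7 − 6) = 65.6 × 7.7 = 505.12 mL.

505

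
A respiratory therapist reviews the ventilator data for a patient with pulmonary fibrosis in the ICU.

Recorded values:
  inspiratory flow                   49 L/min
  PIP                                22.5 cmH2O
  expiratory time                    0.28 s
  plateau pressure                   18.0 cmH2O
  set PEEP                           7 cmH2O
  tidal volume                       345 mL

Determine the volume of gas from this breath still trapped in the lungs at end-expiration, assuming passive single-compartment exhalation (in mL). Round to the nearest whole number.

Flow: 49 L/min ÷ 60 = 0.8167 L/s.
R = (PIP − Pplat)/V̇ = (22.5 − 18.0) / 0.8167 = 4.5/0.8167 = 5.51 cmH2O·s/L.
C = Vt/(Pplat − PEEP) = 345.0 / (18.0 − 7) = 345.0/11.0 = 31.364 mL/cmH2O.
τ = R × C = 5.51 × 0.03136 L/cmH2O = 0.1728 s.
Fraction remaining = e^(−Te/τ) = e^(−0.28/0.1728) = 0.1978.
Trapped volume = 345.0 × 0.1978 = 68.241 mL.

68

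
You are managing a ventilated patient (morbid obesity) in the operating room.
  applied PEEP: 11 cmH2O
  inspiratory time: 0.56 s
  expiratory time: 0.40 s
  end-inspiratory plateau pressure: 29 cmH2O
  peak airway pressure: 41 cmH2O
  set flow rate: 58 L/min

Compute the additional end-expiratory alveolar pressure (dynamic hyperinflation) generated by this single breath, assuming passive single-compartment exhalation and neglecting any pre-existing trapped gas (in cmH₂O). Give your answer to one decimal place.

6.2

Flow: 58 L/min ÷ 60 = 0.9667 L/s.
Vt = flow × Ti = 0.9667 L/s × 0.56 s × 1000 mL/L = 541.35 mL.
R = (PIP − Pplat)/V̇ = (41 − 29) / 0.9667 = 12.0/0.9667 = 12.413 cmH2O·s/L.
C = Vt/(Pplat − PEEP) = 541.35 / (29 − 11) = 541.35/18.0 = 30.075 mL/cmH2O.
τ = R × C = 12.413 × 0.03008 L/cmH2O = 0.3734 s.
Fraction remaining = e^(−Te/τ) = e^(−0.40/0.3734) = 0.3426; trapped volume = 541.35 × 0.3426 = 185.47 mL.
Additional alveolar pressure from trapping ≈ V_trapped / C = 185.47 / 30.075 = 6.167 cmH2O.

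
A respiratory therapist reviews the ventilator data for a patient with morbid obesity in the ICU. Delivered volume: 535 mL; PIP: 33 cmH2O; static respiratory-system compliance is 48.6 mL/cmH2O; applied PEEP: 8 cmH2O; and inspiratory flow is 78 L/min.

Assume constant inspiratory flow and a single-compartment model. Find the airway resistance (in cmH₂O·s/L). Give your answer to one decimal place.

Flow: 78 L/min ÷ 60 = 1.3 L/s.
Equation of motion (constant flow): PIP = Vt/C + R·V̇ + PEEP.
R·V̇ = PIP − Vt/C − PEEP = 33 − 535/48.6 − 8 = 33 − 11.008 − 8 = 13.992 cmH2O.
R = 13.992 / 1.3 = 10.763 cmH2O·s/L.

10.8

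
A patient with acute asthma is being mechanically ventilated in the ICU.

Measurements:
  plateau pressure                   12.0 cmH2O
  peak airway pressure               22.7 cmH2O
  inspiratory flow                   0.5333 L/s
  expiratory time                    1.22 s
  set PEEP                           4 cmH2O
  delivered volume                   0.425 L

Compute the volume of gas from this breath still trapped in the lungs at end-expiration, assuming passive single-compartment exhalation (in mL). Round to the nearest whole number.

R = (PIP − Pplat)/V̇ = (22.7 − 12.0) / 0.5333 = 10.7/0.5333 = 20.064 cmH2O·s/L.
C = Vt/(Pplat − PEEP) = 425.0 / (12.0 − 4) = 425.0/8.0 = 53.125 mL/cmH2O.
τ = R × C = 20.064 × 0.05313 L/cmH2O = 1.066 s.
Fraction remaining = e^(−Te/τ) = e^(−1.22/1.066) = 0.3184.
Trapped volume = 425.0 × 0.3184 = 135.32 mL.

135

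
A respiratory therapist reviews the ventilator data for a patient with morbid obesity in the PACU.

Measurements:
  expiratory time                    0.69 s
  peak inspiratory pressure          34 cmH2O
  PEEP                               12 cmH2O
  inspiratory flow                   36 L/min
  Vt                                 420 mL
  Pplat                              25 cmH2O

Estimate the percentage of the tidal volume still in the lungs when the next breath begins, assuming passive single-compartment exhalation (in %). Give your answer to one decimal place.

Flow: 36 L/min ÷ 60 = 0.6 L/s.
R = (PIP − Pplat)/V̇ = (34 − 25) / 0.6 = 9.0/0.6 = 15.0 cmH2O·s/L.
C = Vt/(Pplat − PEEP) = 420.0 / (25 − 12) = 420.0/13.0 = 32.308 mL/cmH2O.
τ = R × C = 15.0 × 0.03231 L/cmH2O = 0.4847 s.
Fraction remaining at end-expiration = e^(−Te/τ) = e^(−0.69/0.4847) = 0.2409 → 24.09%.

24.1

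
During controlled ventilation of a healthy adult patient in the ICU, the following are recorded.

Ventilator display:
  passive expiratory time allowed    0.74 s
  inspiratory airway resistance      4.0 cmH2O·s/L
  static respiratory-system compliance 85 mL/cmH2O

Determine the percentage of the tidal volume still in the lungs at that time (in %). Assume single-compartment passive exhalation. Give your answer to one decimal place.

τ = R × C = 4.0 × 85 mL/cmH2O = 4.0 × 0.085 L/cmH2O = 0.34 s.
Passive exhalation: V(t)/V₀ = e^(−t/τ) = e^(−0.74/0.34) = 0.1134.
Fraction remaining = 0.1134 → 11.34%.

11.3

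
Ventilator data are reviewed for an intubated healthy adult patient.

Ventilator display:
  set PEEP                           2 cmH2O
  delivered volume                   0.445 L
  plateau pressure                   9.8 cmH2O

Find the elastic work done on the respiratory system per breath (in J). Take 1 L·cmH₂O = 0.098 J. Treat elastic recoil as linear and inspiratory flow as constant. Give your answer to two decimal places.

Elastic work ≈ ½ × (Pplat − PEEP) × Vt = 0.5 × (9.8 − 2) × 0.445 L = 0.5 × 7.8 × 0.445 = 1.736 L·cmH2O.
× 0.098 J/(L·cmH2O) → 0.1701 J.

0.17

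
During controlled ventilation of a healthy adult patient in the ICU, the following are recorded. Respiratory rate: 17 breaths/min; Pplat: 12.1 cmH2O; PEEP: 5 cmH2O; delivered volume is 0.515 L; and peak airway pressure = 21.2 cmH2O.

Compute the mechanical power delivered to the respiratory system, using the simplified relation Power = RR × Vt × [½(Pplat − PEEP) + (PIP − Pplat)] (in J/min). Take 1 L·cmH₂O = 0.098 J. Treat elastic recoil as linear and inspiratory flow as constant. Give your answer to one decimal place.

10.9

Per-breath work = Vt × [½(Pplat−PEEP) + (PIP−Pplat)] = 0.515 × [0.5×7.1 + 9.1] = 0.515 × 12.65 = 6.515 L·cmH2O.
Power = 17 × 6.515 = 110.76 L·cmH2O/min.
× 0.098 J/(L·cmH2O) → 10.854 J/min.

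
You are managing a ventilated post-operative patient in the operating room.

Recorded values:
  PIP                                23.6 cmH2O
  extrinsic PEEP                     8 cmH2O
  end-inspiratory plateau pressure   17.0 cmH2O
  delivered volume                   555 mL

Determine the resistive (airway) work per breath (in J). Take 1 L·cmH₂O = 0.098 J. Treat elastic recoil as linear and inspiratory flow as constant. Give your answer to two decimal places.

0.36

With constant inspiratory flow the resistive pressure is constant at PIP − Pplat = 23.6 − 17.0 = 6.6 cmH2O, so resistive work = 6.6 × 0.555 = 3.663 L·cmH2O.
× 0.098 J/(L·cmH2O) → 0.359 J.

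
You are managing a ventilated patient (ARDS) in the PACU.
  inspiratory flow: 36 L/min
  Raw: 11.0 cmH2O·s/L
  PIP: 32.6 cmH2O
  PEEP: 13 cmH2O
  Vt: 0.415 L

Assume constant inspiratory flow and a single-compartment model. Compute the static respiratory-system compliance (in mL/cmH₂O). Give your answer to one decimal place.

31.9

Flow: 36 L/min ÷ 60 = 0.6 L/s.
Equation of motion (constant flow): PIP = Vt/C + R·V̇ + PEEP.
Vt/C = PIP − R·V̇ − PEEP = 32.6 − 11.0×0.6 − 13 = 32.6 − 6.6 − 13 = 13.0 cmH2O.
C = Vt / 13.0 = 415 / 13.0 = 31.923 mL/cmH2O.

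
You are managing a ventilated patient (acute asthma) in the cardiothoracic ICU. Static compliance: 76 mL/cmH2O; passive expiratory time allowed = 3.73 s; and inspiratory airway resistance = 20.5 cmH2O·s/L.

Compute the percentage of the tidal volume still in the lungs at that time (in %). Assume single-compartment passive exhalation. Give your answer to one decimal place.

9.1

τ = R × C = 20.5 × 76 mL/cmH2O = 20.5 × 0.076 L/cmH2O = 1.558 s.
Passive exhalation: V(t)/V₀ = e^(−t/τ) = e^(−3.73/1.558) = 0.09126.
Fraction remaining = 0.09126 → 9.126%.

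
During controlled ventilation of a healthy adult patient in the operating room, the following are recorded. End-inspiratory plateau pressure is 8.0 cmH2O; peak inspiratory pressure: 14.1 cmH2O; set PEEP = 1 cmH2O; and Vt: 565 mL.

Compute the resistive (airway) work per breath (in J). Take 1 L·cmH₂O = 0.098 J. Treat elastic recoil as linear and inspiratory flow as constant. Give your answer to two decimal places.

0.34

With constant inspiratory flow the resistive pressure is constant at PIP − Pplat = 14.1 − 8.0 = 6.1 cmH2O, so resistive work = 6.1 × 0.565 = 3.447 L·cmH2O.
× 0.098 J/(L·cmH2O) → 0.3378 J.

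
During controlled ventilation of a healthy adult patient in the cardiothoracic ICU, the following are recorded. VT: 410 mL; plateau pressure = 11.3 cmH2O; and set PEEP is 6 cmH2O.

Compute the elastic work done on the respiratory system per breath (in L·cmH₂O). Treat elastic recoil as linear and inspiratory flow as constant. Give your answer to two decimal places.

1.09

Elastic work ≈ ½ × (Pplat − PEEP) × Vt = 0.5 × (11.3 − 6) × 0.410 L = 0.5 × 5.3 × 0.410 = 1.087 L·cmH2O.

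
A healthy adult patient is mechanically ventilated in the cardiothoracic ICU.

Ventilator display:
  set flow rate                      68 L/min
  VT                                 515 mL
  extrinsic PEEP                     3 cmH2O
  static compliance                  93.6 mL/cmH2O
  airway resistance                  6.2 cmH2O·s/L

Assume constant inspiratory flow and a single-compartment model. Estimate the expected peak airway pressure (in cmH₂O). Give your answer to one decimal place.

Flow: 68 L/min ÷ 60 = 1.1333 L/s.
Equation of motion (constant flow): PIP = Vt/C + R·V̇ + PEEP.
PIP = 515/93.6 + 6.2×1.1333 + 3 = 5.502 + 7.026 + 3 = 15.528 cmH2O.

15.5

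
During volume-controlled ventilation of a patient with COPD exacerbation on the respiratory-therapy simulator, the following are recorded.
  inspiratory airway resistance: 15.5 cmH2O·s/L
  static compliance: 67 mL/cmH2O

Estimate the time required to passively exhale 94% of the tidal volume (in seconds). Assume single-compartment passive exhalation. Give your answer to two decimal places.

τ = R × C = 15.5 × 67 mL/cmH2O = 15.5 × 0.067 L/cmH2O = 1.039 s.
Exhaled fraction f = 1 − e^(−t/τ) → t = −τ·ln(1 − f) = −1.039·ln(0.06) = 2.923 s.

2.92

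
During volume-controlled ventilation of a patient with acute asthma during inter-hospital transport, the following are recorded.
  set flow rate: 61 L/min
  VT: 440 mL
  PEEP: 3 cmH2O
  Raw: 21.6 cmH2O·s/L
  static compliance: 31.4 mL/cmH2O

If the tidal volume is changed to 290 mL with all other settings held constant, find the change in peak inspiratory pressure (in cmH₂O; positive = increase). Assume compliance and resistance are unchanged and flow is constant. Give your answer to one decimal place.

-4.8

PIP = Vt/C + R·V̇ + PEEP (constant-flow equation of motion).
Only the elastic term changes: ΔPIP = ΔVt / C = (290 − 440) / 31.4 = -4.777 cmH2O.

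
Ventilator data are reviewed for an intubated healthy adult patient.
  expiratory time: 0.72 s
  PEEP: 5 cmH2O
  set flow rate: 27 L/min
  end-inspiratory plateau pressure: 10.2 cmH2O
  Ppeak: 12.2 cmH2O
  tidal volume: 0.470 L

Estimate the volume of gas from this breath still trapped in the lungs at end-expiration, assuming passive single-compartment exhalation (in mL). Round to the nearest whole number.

78

Flow: 27 L/min ÷ 60 = 0.45 L/s.
R = (PIP − Pplat)/V̇ = (12.2 − 10.2) / 0.45 = 2.0/0.45 = 4.444 cmH2O·s/L.
C = Vt/(Pplat − PEEP) = 470.0 / (10.2 − 5) = 470.0/5.2 = 90.385 mL/cmH2O.
τ = R × C = 4.444 × 0.09039 L/cmH2O = 0.4017 s.
Fraction remaining = e^(−Te/τ) = e^(−0.72/0.4017) = 0.1666.
Trapped volume = 470.0 × 0.1666 = 78.302 mL.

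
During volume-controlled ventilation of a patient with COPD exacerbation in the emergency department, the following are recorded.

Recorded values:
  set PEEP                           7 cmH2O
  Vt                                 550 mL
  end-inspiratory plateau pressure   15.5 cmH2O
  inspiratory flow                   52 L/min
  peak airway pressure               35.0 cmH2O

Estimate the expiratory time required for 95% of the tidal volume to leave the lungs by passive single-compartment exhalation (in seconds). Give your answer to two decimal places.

Flow: 52 L/min ÷ 60 = 0.8667 L/s.
R = (PIP − Pplat)/V̇ = (35.0 − 15.5) / 0.8667 = 19.5/0.8667 = 22.499 cmH2O·s/L.
C = Vt/(Pplat − PEEP) = 550.0 / (15.5 − 7) = 550.0/8.5 = 64.706 mL/cmH2O.
τ = R × C = 22.499 × 0.06471 L/cmH2O = 1.456 s.
t = −τ·ln(1 − 0.95) = −1.456·ln(0.05) = 4.362 s.

4.36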